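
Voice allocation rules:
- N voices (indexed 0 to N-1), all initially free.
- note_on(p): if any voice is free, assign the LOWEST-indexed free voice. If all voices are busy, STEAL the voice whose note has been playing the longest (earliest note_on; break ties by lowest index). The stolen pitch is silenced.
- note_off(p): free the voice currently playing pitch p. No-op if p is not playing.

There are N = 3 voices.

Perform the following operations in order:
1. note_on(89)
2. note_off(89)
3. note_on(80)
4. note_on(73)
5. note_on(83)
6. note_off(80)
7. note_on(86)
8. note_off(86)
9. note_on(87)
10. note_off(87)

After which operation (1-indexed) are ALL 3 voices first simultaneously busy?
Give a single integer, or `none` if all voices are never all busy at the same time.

Answer: 5

Derivation:
Op 1: note_on(89): voice 0 is free -> assigned | voices=[89 - -]
Op 2: note_off(89): free voice 0 | voices=[- - -]
Op 3: note_on(80): voice 0 is free -> assigned | voices=[80 - -]
Op 4: note_on(73): voice 1 is free -> assigned | voices=[80 73 -]
Op 5: note_on(83): voice 2 is free -> assigned | voices=[80 73 83]
Op 6: note_off(80): free voice 0 | voices=[- 73 83]
Op 7: note_on(86): voice 0 is free -> assigned | voices=[86 73 83]
Op 8: note_off(86): free voice 0 | voices=[- 73 83]
Op 9: note_on(87): voice 0 is free -> assigned | voices=[87 73 83]
Op 10: note_off(87): free voice 0 | voices=[- 73 83]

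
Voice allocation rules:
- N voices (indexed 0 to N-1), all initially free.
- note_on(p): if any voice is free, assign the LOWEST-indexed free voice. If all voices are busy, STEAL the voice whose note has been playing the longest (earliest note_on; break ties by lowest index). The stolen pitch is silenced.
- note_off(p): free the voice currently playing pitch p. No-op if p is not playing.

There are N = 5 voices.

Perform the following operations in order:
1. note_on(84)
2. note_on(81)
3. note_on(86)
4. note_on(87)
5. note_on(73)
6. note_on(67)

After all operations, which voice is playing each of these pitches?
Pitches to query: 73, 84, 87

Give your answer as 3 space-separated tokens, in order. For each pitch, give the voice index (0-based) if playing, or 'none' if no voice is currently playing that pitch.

Op 1: note_on(84): voice 0 is free -> assigned | voices=[84 - - - -]
Op 2: note_on(81): voice 1 is free -> assigned | voices=[84 81 - - -]
Op 3: note_on(86): voice 2 is free -> assigned | voices=[84 81 86 - -]
Op 4: note_on(87): voice 3 is free -> assigned | voices=[84 81 86 87 -]
Op 5: note_on(73): voice 4 is free -> assigned | voices=[84 81 86 87 73]
Op 6: note_on(67): all voices busy, STEAL voice 0 (pitch 84, oldest) -> assign | voices=[67 81 86 87 73]

Answer: 4 none 3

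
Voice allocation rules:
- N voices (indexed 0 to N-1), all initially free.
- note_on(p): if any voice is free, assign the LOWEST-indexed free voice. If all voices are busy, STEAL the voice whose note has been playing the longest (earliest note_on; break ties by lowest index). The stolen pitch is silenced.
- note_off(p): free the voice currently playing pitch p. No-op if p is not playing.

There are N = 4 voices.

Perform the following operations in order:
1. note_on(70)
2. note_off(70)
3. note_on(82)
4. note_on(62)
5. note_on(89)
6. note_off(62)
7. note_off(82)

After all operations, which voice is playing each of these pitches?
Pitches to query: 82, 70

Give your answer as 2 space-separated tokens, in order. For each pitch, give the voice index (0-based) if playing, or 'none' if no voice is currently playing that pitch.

Answer: none none

Derivation:
Op 1: note_on(70): voice 0 is free -> assigned | voices=[70 - - -]
Op 2: note_off(70): free voice 0 | voices=[- - - -]
Op 3: note_on(82): voice 0 is free -> assigned | voices=[82 - - -]
Op 4: note_on(62): voice 1 is free -> assigned | voices=[82 62 - -]
Op 5: note_on(89): voice 2 is free -> assigned | voices=[82 62 89 -]
Op 6: note_off(62): free voice 1 | voices=[82 - 89 -]
Op 7: note_off(82): free voice 0 | voices=[- - 89 -]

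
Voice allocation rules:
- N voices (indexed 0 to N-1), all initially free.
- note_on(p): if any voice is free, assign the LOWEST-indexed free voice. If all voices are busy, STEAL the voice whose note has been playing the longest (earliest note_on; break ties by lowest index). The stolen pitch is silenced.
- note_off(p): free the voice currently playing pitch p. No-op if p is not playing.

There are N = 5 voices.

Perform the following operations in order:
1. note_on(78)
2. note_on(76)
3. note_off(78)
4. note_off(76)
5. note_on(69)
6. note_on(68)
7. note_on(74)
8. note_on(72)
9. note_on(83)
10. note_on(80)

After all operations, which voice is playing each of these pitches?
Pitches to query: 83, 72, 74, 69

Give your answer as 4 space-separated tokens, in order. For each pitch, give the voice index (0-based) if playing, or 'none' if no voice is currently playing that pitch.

Op 1: note_on(78): voice 0 is free -> assigned | voices=[78 - - - -]
Op 2: note_on(76): voice 1 is free -> assigned | voices=[78 76 - - -]
Op 3: note_off(78): free voice 0 | voices=[- 76 - - -]
Op 4: note_off(76): free voice 1 | voices=[- - - - -]
Op 5: note_on(69): voice 0 is free -> assigned | voices=[69 - - - -]
Op 6: note_on(68): voice 1 is free -> assigned | voices=[69 68 - - -]
Op 7: note_on(74): voice 2 is free -> assigned | voices=[69 68 74 - -]
Op 8: note_on(72): voice 3 is free -> assigned | voices=[69 68 74 72 -]
Op 9: note_on(83): voice 4 is free -> assigned | voices=[69 68 74 72 83]
Op 10: note_on(80): all voices busy, STEAL voice 0 (pitch 69, oldest) -> assign | voices=[80 68 74 72 83]

Answer: 4 3 2 none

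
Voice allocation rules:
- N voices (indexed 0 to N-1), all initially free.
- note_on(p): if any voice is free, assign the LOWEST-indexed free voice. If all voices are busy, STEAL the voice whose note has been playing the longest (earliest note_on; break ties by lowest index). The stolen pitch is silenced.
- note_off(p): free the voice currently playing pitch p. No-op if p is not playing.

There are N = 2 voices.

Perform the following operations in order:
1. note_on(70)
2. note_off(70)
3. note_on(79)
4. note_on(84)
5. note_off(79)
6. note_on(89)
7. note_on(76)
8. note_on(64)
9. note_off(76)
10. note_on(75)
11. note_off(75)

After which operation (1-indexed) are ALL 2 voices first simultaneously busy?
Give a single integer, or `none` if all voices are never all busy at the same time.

Op 1: note_on(70): voice 0 is free -> assigned | voices=[70 -]
Op 2: note_off(70): free voice 0 | voices=[- -]
Op 3: note_on(79): voice 0 is free -> assigned | voices=[79 -]
Op 4: note_on(84): voice 1 is free -> assigned | voices=[79 84]
Op 5: note_off(79): free voice 0 | voices=[- 84]
Op 6: note_on(89): voice 0 is free -> assigned | voices=[89 84]
Op 7: note_on(76): all voices busy, STEAL voice 1 (pitch 84, oldest) -> assign | voices=[89 76]
Op 8: note_on(64): all voices busy, STEAL voice 0 (pitch 89, oldest) -> assign | voices=[64 76]
Op 9: note_off(76): free voice 1 | voices=[64 -]
Op 10: note_on(75): voice 1 is free -> assigned | voices=[64 75]
Op 11: note_off(75): free voice 1 | voices=[64 -]

Answer: 4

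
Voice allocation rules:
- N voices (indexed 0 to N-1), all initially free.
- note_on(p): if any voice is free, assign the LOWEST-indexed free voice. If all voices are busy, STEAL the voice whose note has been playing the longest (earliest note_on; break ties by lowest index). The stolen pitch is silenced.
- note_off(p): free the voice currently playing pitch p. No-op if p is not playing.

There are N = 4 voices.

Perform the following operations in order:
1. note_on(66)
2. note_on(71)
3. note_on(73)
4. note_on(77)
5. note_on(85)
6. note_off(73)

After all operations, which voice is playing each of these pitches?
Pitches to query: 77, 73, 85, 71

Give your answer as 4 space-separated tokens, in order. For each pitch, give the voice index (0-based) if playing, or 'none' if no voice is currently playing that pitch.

Op 1: note_on(66): voice 0 is free -> assigned | voices=[66 - - -]
Op 2: note_on(71): voice 1 is free -> assigned | voices=[66 71 - -]
Op 3: note_on(73): voice 2 is free -> assigned | voices=[66 71 73 -]
Op 4: note_on(77): voice 3 is free -> assigned | voices=[66 71 73 77]
Op 5: note_on(85): all voices busy, STEAL voice 0 (pitch 66, oldest) -> assign | voices=[85 71 73 77]
Op 6: note_off(73): free voice 2 | voices=[85 71 - 77]

Answer: 3 none 0 1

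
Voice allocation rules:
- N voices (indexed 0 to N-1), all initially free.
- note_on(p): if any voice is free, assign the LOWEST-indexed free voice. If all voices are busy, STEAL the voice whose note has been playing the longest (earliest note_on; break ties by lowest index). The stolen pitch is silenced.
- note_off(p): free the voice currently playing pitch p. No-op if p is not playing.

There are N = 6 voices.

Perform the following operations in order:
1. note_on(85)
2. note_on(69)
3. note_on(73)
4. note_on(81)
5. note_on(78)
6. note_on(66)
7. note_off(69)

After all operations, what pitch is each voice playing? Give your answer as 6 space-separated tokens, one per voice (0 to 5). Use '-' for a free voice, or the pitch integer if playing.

Op 1: note_on(85): voice 0 is free -> assigned | voices=[85 - - - - -]
Op 2: note_on(69): voice 1 is free -> assigned | voices=[85 69 - - - -]
Op 3: note_on(73): voice 2 is free -> assigned | voices=[85 69 73 - - -]
Op 4: note_on(81): voice 3 is free -> assigned | voices=[85 69 73 81 - -]
Op 5: note_on(78): voice 4 is free -> assigned | voices=[85 69 73 81 78 -]
Op 6: note_on(66): voice 5 is free -> assigned | voices=[85 69 73 81 78 66]
Op 7: note_off(69): free voice 1 | voices=[85 - 73 81 78 66]

Answer: 85 - 73 81 78 66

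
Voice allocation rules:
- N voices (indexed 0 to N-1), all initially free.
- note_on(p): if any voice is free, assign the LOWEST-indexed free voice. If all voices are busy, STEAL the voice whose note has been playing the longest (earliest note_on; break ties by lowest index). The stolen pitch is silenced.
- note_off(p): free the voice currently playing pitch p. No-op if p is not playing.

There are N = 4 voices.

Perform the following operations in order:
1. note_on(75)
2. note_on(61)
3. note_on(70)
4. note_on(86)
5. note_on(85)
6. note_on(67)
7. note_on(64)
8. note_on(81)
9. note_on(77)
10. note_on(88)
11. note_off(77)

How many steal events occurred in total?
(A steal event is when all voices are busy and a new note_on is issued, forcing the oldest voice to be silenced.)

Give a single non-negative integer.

Answer: 6

Derivation:
Op 1: note_on(75): voice 0 is free -> assigned | voices=[75 - - -]
Op 2: note_on(61): voice 1 is free -> assigned | voices=[75 61 - -]
Op 3: note_on(70): voice 2 is free -> assigned | voices=[75 61 70 -]
Op 4: note_on(86): voice 3 is free -> assigned | voices=[75 61 70 86]
Op 5: note_on(85): all voices busy, STEAL voice 0 (pitch 75, oldest) -> assign | voices=[85 61 70 86]
Op 6: note_on(67): all voices busy, STEAL voice 1 (pitch 61, oldest) -> assign | voices=[85 67 70 86]
Op 7: note_on(64): all voices busy, STEAL voice 2 (pitch 70, oldest) -> assign | voices=[85 67 64 86]
Op 8: note_on(81): all voices busy, STEAL voice 3 (pitch 86, oldest) -> assign | voices=[85 67 64 81]
Op 9: note_on(77): all voices busy, STEAL voice 0 (pitch 85, oldest) -> assign | voices=[77 67 64 81]
Op 10: note_on(88): all voices busy, STEAL voice 1 (pitch 67, oldest) -> assign | voices=[77 88 64 81]
Op 11: note_off(77): free voice 0 | voices=[- 88 64 81]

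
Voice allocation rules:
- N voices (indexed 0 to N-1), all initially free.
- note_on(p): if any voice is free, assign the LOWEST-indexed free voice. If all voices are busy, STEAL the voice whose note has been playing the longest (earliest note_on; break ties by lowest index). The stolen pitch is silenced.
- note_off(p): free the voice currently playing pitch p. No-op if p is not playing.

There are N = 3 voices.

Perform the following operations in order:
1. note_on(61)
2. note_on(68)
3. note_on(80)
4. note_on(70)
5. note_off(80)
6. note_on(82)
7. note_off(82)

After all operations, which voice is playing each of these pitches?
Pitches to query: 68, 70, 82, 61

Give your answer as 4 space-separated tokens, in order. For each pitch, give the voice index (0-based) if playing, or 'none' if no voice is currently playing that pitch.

Answer: 1 0 none none

Derivation:
Op 1: note_on(61): voice 0 is free -> assigned | voices=[61 - -]
Op 2: note_on(68): voice 1 is free -> assigned | voices=[61 68 -]
Op 3: note_on(80): voice 2 is free -> assigned | voices=[61 68 80]
Op 4: note_on(70): all voices busy, STEAL voice 0 (pitch 61, oldest) -> assign | voices=[70 68 80]
Op 5: note_off(80): free voice 2 | voices=[70 68 -]
Op 6: note_on(82): voice 2 is free -> assigned | voices=[70 68 82]
Op 7: note_off(82): free voice 2 | voices=[70 68 -]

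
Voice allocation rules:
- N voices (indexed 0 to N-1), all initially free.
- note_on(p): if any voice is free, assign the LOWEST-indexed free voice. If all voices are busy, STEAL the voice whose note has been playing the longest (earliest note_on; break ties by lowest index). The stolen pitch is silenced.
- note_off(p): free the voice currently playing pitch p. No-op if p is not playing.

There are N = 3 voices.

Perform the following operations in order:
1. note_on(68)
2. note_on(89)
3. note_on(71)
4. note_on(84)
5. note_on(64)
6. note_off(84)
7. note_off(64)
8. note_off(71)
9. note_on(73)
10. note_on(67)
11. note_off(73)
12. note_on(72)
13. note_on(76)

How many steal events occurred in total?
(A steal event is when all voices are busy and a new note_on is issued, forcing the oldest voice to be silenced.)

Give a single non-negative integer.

Answer: 2

Derivation:
Op 1: note_on(68): voice 0 is free -> assigned | voices=[68 - -]
Op 2: note_on(89): voice 1 is free -> assigned | voices=[68 89 -]
Op 3: note_on(71): voice 2 is free -> assigned | voices=[68 89 71]
Op 4: note_on(84): all voices busy, STEAL voice 0 (pitch 68, oldest) -> assign | voices=[84 89 71]
Op 5: note_on(64): all voices busy, STEAL voice 1 (pitch 89, oldest) -> assign | voices=[84 64 71]
Op 6: note_off(84): free voice 0 | voices=[- 64 71]
Op 7: note_off(64): free voice 1 | voices=[- - 71]
Op 8: note_off(71): free voice 2 | voices=[- - -]
Op 9: note_on(73): voice 0 is free -> assigned | voices=[73 - -]
Op 10: note_on(67): voice 1 is free -> assigned | voices=[73 67 -]
Op 11: note_off(73): free voice 0 | voices=[- 67 -]
Op 12: note_on(72): voice 0 is free -> assigned | voices=[72 67 -]
Op 13: note_on(76): voice 2 is free -> assigned | voices=[72 67 76]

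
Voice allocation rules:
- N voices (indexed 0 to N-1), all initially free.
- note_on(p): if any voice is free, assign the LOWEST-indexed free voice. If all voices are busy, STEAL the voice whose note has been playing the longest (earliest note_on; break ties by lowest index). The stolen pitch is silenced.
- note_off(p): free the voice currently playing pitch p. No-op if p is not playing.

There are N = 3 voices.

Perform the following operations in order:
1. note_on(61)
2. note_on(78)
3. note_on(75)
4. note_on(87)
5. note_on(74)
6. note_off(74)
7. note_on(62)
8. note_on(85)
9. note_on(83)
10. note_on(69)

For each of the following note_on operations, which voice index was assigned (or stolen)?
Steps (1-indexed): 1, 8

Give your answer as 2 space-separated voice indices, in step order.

Op 1: note_on(61): voice 0 is free -> assigned | voices=[61 - -]
Op 2: note_on(78): voice 1 is free -> assigned | voices=[61 78 -]
Op 3: note_on(75): voice 2 is free -> assigned | voices=[61 78 75]
Op 4: note_on(87): all voices busy, STEAL voice 0 (pitch 61, oldest) -> assign | voices=[87 78 75]
Op 5: note_on(74): all voices busy, STEAL voice 1 (pitch 78, oldest) -> assign | voices=[87 74 75]
Op 6: note_off(74): free voice 1 | voices=[87 - 75]
Op 7: note_on(62): voice 1 is free -> assigned | voices=[87 62 75]
Op 8: note_on(85): all voices busy, STEAL voice 2 (pitch 75, oldest) -> assign | voices=[87 62 85]
Op 9: note_on(83): all voices busy, STEAL voice 0 (pitch 87, oldest) -> assign | voices=[83 62 85]
Op 10: note_on(69): all voices busy, STEAL voice 1 (pitch 62, oldest) -> assign | voices=[83 69 85]

Answer: 0 2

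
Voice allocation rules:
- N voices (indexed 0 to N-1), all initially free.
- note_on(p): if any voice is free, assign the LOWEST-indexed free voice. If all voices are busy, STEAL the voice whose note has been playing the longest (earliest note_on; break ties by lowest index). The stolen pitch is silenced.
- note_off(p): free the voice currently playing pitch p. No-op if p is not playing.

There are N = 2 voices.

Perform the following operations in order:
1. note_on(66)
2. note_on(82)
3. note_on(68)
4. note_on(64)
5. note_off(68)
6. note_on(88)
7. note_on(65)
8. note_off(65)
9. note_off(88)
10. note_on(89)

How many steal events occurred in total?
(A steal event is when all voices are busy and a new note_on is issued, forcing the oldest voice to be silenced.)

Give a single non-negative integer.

Answer: 3

Derivation:
Op 1: note_on(66): voice 0 is free -> assigned | voices=[66 -]
Op 2: note_on(82): voice 1 is free -> assigned | voices=[66 82]
Op 3: note_on(68): all voices busy, STEAL voice 0 (pitch 66, oldest) -> assign | voices=[68 82]
Op 4: note_on(64): all voices busy, STEAL voice 1 (pitch 82, oldest) -> assign | voices=[68 64]
Op 5: note_off(68): free voice 0 | voices=[- 64]
Op 6: note_on(88): voice 0 is free -> assigned | voices=[88 64]
Op 7: note_on(65): all voices busy, STEAL voice 1 (pitch 64, oldest) -> assign | voices=[88 65]
Op 8: note_off(65): free voice 1 | voices=[88 -]
Op 9: note_off(88): free voice 0 | voices=[- -]
Op 10: note_on(89): voice 0 is free -> assigned | voices=[89 -]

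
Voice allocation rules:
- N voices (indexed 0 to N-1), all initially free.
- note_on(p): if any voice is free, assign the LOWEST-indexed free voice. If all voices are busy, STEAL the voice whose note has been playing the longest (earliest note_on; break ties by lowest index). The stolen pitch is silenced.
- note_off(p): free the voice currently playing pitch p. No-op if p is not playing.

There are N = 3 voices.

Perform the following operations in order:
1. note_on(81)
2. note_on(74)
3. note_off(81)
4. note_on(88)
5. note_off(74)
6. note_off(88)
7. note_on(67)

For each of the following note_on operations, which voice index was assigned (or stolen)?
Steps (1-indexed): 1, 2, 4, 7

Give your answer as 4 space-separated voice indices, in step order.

Answer: 0 1 0 0

Derivation:
Op 1: note_on(81): voice 0 is free -> assigned | voices=[81 - -]
Op 2: note_on(74): voice 1 is free -> assigned | voices=[81 74 -]
Op 3: note_off(81): free voice 0 | voices=[- 74 -]
Op 4: note_on(88): voice 0 is free -> assigned | voices=[88 74 -]
Op 5: note_off(74): free voice 1 | voices=[88 - -]
Op 6: note_off(88): free voice 0 | voices=[- - -]
Op 7: note_on(67): voice 0 is free -> assigned | voices=[67 - -]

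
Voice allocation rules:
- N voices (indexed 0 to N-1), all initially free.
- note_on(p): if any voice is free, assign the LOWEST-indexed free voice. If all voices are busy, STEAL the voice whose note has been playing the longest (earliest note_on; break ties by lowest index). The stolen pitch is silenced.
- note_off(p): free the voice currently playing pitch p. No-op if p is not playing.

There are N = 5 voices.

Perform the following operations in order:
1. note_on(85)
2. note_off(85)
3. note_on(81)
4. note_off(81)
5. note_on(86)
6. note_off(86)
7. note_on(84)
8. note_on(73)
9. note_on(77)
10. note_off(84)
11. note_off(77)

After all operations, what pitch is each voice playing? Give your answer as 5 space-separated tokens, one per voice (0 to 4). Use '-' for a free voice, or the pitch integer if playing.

Op 1: note_on(85): voice 0 is free -> assigned | voices=[85 - - - -]
Op 2: note_off(85): free voice 0 | voices=[- - - - -]
Op 3: note_on(81): voice 0 is free -> assigned | voices=[81 - - - -]
Op 4: note_off(81): free voice 0 | voices=[- - - - -]
Op 5: note_on(86): voice 0 is free -> assigned | voices=[86 - - - -]
Op 6: note_off(86): free voice 0 | voices=[- - - - -]
Op 7: note_on(84): voice 0 is free -> assigned | voices=[84 - - - -]
Op 8: note_on(73): voice 1 is free -> assigned | voices=[84 73 - - -]
Op 9: note_on(77): voice 2 is free -> assigned | voices=[84 73 77 - -]
Op 10: note_off(84): free voice 0 | voices=[- 73 77 - -]
Op 11: note_off(77): free voice 2 | voices=[- 73 - - -]

Answer: - 73 - - -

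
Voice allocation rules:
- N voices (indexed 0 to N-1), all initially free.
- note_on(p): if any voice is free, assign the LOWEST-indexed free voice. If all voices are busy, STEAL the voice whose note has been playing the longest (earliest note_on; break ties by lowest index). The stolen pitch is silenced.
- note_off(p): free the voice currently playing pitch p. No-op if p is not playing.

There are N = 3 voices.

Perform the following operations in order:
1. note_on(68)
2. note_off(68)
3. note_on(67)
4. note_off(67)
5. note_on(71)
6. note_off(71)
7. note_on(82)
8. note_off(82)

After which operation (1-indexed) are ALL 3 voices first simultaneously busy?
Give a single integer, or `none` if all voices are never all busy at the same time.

Op 1: note_on(68): voice 0 is free -> assigned | voices=[68 - -]
Op 2: note_off(68): free voice 0 | voices=[- - -]
Op 3: note_on(67): voice 0 is free -> assigned | voices=[67 - -]
Op 4: note_off(67): free voice 0 | voices=[- - -]
Op 5: note_on(71): voice 0 is free -> assigned | voices=[71 - -]
Op 6: note_off(71): free voice 0 | voices=[- - -]
Op 7: note_on(82): voice 0 is free -> assigned | voices=[82 - -]
Op 8: note_off(82): free voice 0 | voices=[- - -]

Answer: none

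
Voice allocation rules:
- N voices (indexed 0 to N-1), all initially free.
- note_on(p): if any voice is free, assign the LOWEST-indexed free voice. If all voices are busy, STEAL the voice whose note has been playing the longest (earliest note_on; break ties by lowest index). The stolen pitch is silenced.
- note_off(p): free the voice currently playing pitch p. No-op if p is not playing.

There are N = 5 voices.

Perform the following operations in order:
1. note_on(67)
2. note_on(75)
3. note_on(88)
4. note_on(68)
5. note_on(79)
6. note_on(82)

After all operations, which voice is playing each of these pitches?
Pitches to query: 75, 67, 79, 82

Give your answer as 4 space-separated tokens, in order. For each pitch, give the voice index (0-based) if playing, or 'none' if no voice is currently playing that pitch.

Answer: 1 none 4 0

Derivation:
Op 1: note_on(67): voice 0 is free -> assigned | voices=[67 - - - -]
Op 2: note_on(75): voice 1 is free -> assigned | voices=[67 75 - - -]
Op 3: note_on(88): voice 2 is free -> assigned | voices=[67 75 88 - -]
Op 4: note_on(68): voice 3 is free -> assigned | voices=[67 75 88 68 -]
Op 5: note_on(79): voice 4 is free -> assigned | voices=[67 75 88 68 79]
Op 6: note_on(82): all voices busy, STEAL voice 0 (pitch 67, oldest) -> assign | voices=[82 75 88 68 79]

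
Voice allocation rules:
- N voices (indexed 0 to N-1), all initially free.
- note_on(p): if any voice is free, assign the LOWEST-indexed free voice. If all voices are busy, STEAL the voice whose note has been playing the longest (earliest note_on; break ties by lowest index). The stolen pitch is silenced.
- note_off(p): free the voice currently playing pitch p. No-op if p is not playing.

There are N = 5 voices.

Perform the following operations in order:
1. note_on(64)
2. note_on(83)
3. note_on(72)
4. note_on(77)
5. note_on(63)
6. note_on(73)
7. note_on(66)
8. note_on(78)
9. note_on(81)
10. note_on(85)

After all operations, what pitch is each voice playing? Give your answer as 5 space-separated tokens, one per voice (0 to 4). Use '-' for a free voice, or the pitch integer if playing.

Op 1: note_on(64): voice 0 is free -> assigned | voices=[64 - - - -]
Op 2: note_on(83): voice 1 is free -> assigned | voices=[64 83 - - -]
Op 3: note_on(72): voice 2 is free -> assigned | voices=[64 83 72 - -]
Op 4: note_on(77): voice 3 is free -> assigned | voices=[64 83 72 77 -]
Op 5: note_on(63): voice 4 is free -> assigned | voices=[64 83 72 77 63]
Op 6: note_on(73): all voices busy, STEAL voice 0 (pitch 64, oldest) -> assign | voices=[73 83 72 77 63]
Op 7: note_on(66): all voices busy, STEAL voice 1 (pitch 83, oldest) -> assign | voices=[73 66 72 77 63]
Op 8: note_on(78): all voices busy, STEAL voice 2 (pitch 72, oldest) -> assign | voices=[73 66 78 77 63]
Op 9: note_on(81): all voices busy, STEAL voice 3 (pitch 77, oldest) -> assign | voices=[73 66 78 81 63]
Op 10: note_on(85): all voices busy, STEAL voice 4 (pitch 63, oldest) -> assign | voices=[73 66 78 81 85]

Answer: 73 66 78 81 85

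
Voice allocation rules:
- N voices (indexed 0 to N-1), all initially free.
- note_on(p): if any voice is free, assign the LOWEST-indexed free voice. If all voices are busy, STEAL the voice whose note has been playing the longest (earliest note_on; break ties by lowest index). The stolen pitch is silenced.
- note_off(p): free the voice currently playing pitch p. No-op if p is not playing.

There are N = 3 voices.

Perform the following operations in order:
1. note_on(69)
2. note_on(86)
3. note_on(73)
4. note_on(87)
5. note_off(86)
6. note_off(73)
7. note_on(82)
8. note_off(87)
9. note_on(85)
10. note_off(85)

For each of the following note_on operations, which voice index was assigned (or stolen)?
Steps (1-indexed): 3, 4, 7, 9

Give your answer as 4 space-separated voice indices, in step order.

Answer: 2 0 1 0

Derivation:
Op 1: note_on(69): voice 0 is free -> assigned | voices=[69 - -]
Op 2: note_on(86): voice 1 is free -> assigned | voices=[69 86 -]
Op 3: note_on(73): voice 2 is free -> assigned | voices=[69 86 73]
Op 4: note_on(87): all voices busy, STEAL voice 0 (pitch 69, oldest) -> assign | voices=[87 86 73]
Op 5: note_off(86): free voice 1 | voices=[87 - 73]
Op 6: note_off(73): free voice 2 | voices=[87 - -]
Op 7: note_on(82): voice 1 is free -> assigned | voices=[87 82 -]
Op 8: note_off(87): free voice 0 | voices=[- 82 -]
Op 9: note_on(85): voice 0 is free -> assigned | voices=[85 82 -]
Op 10: note_off(85): free voice 0 | voices=[- 82 -]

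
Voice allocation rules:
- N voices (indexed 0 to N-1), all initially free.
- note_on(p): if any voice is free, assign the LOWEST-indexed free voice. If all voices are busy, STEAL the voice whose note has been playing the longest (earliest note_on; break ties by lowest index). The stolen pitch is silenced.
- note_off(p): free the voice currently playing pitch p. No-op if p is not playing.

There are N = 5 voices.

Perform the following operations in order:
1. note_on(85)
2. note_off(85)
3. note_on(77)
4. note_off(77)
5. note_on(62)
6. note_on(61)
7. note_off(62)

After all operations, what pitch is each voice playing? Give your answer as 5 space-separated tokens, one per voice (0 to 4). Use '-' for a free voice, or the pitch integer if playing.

Op 1: note_on(85): voice 0 is free -> assigned | voices=[85 - - - -]
Op 2: note_off(85): free voice 0 | voices=[- - - - -]
Op 3: note_on(77): voice 0 is free -> assigned | voices=[77 - - - -]
Op 4: note_off(77): free voice 0 | voices=[- - - - -]
Op 5: note_on(62): voice 0 is free -> assigned | voices=[62 - - - -]
Op 6: note_on(61): voice 1 is free -> assigned | voices=[62 61 - - -]
Op 7: note_off(62): free voice 0 | voices=[- 61 - - -]

Answer: - 61 - - -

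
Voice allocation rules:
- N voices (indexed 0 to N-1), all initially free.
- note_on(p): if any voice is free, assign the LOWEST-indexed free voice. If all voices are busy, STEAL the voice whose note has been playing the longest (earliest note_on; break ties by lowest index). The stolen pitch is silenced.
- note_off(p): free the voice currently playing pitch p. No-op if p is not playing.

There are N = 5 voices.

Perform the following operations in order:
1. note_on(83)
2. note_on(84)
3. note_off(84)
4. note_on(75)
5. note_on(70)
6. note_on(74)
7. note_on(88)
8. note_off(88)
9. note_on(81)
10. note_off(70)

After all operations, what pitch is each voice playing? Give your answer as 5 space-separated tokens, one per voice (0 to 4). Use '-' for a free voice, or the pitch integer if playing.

Op 1: note_on(83): voice 0 is free -> assigned | voices=[83 - - - -]
Op 2: note_on(84): voice 1 is free -> assigned | voices=[83 84 - - -]
Op 3: note_off(84): free voice 1 | voices=[83 - - - -]
Op 4: note_on(75): voice 1 is free -> assigned | voices=[83 75 - - -]
Op 5: note_on(70): voice 2 is free -> assigned | voices=[83 75 70 - -]
Op 6: note_on(74): voice 3 is free -> assigned | voices=[83 75 70 74 -]
Op 7: note_on(88): voice 4 is free -> assigned | voices=[83 75 70 74 88]
Op 8: note_off(88): free voice 4 | voices=[83 75 70 74 -]
Op 9: note_on(81): voice 4 is free -> assigned | voices=[83 75 70 74 81]
Op 10: note_off(70): free voice 2 | voices=[83 75 - 74 81]

Answer: 83 75 - 74 81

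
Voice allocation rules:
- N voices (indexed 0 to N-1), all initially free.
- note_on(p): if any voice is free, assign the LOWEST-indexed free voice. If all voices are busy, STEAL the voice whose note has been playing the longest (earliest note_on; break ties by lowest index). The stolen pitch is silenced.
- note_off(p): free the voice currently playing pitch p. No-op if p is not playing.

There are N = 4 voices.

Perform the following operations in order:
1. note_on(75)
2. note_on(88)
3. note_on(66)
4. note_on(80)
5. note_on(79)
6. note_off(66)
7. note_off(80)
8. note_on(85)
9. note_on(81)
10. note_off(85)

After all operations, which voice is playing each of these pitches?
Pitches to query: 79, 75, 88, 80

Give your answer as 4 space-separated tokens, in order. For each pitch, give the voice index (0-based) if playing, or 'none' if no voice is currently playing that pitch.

Op 1: note_on(75): voice 0 is free -> assigned | voices=[75 - - -]
Op 2: note_on(88): voice 1 is free -> assigned | voices=[75 88 - -]
Op 3: note_on(66): voice 2 is free -> assigned | voices=[75 88 66 -]
Op 4: note_on(80): voice 3 is free -> assigned | voices=[75 88 66 80]
Op 5: note_on(79): all voices busy, STEAL voice 0 (pitch 75, oldest) -> assign | voices=[79 88 66 80]
Op 6: note_off(66): free voice 2 | voices=[79 88 - 80]
Op 7: note_off(80): free voice 3 | voices=[79 88 - -]
Op 8: note_on(85): voice 2 is free -> assigned | voices=[79 88 85 -]
Op 9: note_on(81): voice 3 is free -> assigned | voices=[79 88 85 81]
Op 10: note_off(85): free voice 2 | voices=[79 88 - 81]

Answer: 0 none 1 none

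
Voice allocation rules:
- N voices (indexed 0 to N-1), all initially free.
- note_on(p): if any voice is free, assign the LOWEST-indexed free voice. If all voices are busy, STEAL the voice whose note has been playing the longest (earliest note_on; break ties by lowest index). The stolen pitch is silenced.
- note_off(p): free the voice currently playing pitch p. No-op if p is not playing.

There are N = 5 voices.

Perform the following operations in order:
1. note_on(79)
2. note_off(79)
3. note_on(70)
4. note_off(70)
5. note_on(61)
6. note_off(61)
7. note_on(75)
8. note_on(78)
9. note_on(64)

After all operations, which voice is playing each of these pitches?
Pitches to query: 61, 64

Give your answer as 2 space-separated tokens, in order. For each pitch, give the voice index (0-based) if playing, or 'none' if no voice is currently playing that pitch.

Op 1: note_on(79): voice 0 is free -> assigned | voices=[79 - - - -]
Op 2: note_off(79): free voice 0 | voices=[- - - - -]
Op 3: note_on(70): voice 0 is free -> assigned | voices=[70 - - - -]
Op 4: note_off(70): free voice 0 | voices=[- - - - -]
Op 5: note_on(61): voice 0 is free -> assigned | voices=[61 - - - -]
Op 6: note_off(61): free voice 0 | voices=[- - - - -]
Op 7: note_on(75): voice 0 is free -> assigned | voices=[75 - - - -]
Op 8: note_on(78): voice 1 is free -> assigned | voices=[75 78 - - -]
Op 9: note_on(64): voice 2 is free -> assigned | voices=[75 78 64 - -]

Answer: none 2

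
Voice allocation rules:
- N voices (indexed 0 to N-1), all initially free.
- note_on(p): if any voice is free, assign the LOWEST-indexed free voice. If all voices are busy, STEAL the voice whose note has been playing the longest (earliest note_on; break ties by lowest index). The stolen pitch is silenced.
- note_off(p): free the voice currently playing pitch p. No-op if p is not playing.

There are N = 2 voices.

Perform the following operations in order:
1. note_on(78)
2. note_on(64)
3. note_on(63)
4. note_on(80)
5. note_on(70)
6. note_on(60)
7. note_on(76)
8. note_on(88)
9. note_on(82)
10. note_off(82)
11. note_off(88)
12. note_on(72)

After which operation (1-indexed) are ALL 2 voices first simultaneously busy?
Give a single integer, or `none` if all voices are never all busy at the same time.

Op 1: note_on(78): voice 0 is free -> assigned | voices=[78 -]
Op 2: note_on(64): voice 1 is free -> assigned | voices=[78 64]
Op 3: note_on(63): all voices busy, STEAL voice 0 (pitch 78, oldest) -> assign | voices=[63 64]
Op 4: note_on(80): all voices busy, STEAL voice 1 (pitch 64, oldest) -> assign | voices=[63 80]
Op 5: note_on(70): all voices busy, STEAL voice 0 (pitch 63, oldest) -> assign | voices=[70 80]
Op 6: note_on(60): all voices busy, STEAL voice 1 (pitch 80, oldest) -> assign | voices=[70 60]
Op 7: note_on(76): all voices busy, STEAL voice 0 (pitch 70, oldest) -> assign | voices=[76 60]
Op 8: note_on(88): all voices busy, STEAL voice 1 (pitch 60, oldest) -> assign | voices=[76 88]
Op 9: note_on(82): all voices busy, STEAL voice 0 (pitch 76, oldest) -> assign | voices=[82 88]
Op 10: note_off(82): free voice 0 | voices=[- 88]
Op 11: note_off(88): free voice 1 | voices=[- -]
Op 12: note_on(72): voice 0 is free -> assigned | voices=[72 -]

Answer: 2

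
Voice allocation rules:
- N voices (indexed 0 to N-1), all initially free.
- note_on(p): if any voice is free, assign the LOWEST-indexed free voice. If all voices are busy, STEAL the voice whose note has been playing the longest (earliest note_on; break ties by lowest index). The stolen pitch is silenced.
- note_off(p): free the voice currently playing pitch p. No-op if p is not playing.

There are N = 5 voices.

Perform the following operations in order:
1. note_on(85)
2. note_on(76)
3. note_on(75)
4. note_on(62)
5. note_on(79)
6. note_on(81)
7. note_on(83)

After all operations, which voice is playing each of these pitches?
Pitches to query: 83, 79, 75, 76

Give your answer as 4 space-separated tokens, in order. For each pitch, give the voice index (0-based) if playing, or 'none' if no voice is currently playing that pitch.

Op 1: note_on(85): voice 0 is free -> assigned | voices=[85 - - - -]
Op 2: note_on(76): voice 1 is free -> assigned | voices=[85 76 - - -]
Op 3: note_on(75): voice 2 is free -> assigned | voices=[85 76 75 - -]
Op 4: note_on(62): voice 3 is free -> assigned | voices=[85 76 75 62 -]
Op 5: note_on(79): voice 4 is free -> assigned | voices=[85 76 75 62 79]
Op 6: note_on(81): all voices busy, STEAL voice 0 (pitch 85, oldest) -> assign | voices=[81 76 75 62 79]
Op 7: note_on(83): all voices busy, STEAL voice 1 (pitch 76, oldest) -> assign | voices=[81 83 75 62 79]

Answer: 1 4 2 none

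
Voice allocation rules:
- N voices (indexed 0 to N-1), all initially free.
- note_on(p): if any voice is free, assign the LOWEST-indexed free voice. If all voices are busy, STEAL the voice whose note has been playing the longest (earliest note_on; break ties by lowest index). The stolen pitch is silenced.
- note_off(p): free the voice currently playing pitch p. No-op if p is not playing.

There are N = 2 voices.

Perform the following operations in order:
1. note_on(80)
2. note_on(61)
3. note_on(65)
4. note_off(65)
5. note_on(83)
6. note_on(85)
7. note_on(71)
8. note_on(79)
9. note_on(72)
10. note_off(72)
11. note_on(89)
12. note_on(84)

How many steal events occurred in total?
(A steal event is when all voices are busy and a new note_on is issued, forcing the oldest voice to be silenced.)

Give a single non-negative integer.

Answer: 6

Derivation:
Op 1: note_on(80): voice 0 is free -> assigned | voices=[80 -]
Op 2: note_on(61): voice 1 is free -> assigned | voices=[80 61]
Op 3: note_on(65): all voices busy, STEAL voice 0 (pitch 80, oldest) -> assign | voices=[65 61]
Op 4: note_off(65): free voice 0 | voices=[- 61]
Op 5: note_on(83): voice 0 is free -> assigned | voices=[83 61]
Op 6: note_on(85): all voices busy, STEAL voice 1 (pitch 61, oldest) -> assign | voices=[83 85]
Op 7: note_on(71): all voices busy, STEAL voice 0 (pitch 83, oldest) -> assign | voices=[71 85]
Op 8: note_on(79): all voices busy, STEAL voice 1 (pitch 85, oldest) -> assign | voices=[71 79]
Op 9: note_on(72): all voices busy, STEAL voice 0 (pitch 71, oldest) -> assign | voices=[72 79]
Op 10: note_off(72): free voice 0 | voices=[- 79]
Op 11: note_on(89): voice 0 is free -> assigned | voices=[89 79]
Op 12: note_on(84): all voices busy, STEAL voice 1 (pitch 79, oldest) -> assign | voices=[89 84]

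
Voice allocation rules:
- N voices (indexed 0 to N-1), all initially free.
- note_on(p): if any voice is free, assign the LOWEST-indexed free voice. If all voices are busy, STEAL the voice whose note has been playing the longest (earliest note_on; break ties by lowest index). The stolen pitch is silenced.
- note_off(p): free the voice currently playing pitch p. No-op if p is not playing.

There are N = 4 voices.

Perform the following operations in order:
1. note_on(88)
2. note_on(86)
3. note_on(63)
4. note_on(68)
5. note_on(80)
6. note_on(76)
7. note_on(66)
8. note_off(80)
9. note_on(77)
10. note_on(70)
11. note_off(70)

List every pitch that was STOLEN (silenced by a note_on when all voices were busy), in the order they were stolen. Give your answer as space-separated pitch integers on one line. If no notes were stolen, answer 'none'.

Answer: 88 86 63 68

Derivation:
Op 1: note_on(88): voice 0 is free -> assigned | voices=[88 - - -]
Op 2: note_on(86): voice 1 is free -> assigned | voices=[88 86 - -]
Op 3: note_on(63): voice 2 is free -> assigned | voices=[88 86 63 -]
Op 4: note_on(68): voice 3 is free -> assigned | voices=[88 86 63 68]
Op 5: note_on(80): all voices busy, STEAL voice 0 (pitch 88, oldest) -> assign | voices=[80 86 63 68]
Op 6: note_on(76): all voices busy, STEAL voice 1 (pitch 86, oldest) -> assign | voices=[80 76 63 68]
Op 7: note_on(66): all voices busy, STEAL voice 2 (pitch 63, oldest) -> assign | voices=[80 76 66 68]
Op 8: note_off(80): free voice 0 | voices=[- 76 66 68]
Op 9: note_on(77): voice 0 is free -> assigned | voices=[77 76 66 68]
Op 10: note_on(70): all voices busy, STEAL voice 3 (pitch 68, oldest) -> assign | voices=[77 76 66 70]
Op 11: note_off(70): free voice 3 | voices=[77 76 66 -]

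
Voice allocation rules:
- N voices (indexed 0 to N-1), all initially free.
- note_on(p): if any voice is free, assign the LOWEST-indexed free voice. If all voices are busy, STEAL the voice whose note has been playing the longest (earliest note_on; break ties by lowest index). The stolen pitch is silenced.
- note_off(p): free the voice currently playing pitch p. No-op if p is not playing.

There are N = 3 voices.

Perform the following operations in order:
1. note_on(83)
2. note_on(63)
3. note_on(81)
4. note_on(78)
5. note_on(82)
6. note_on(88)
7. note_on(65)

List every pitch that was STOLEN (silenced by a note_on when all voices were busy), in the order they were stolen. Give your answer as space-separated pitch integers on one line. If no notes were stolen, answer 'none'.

Op 1: note_on(83): voice 0 is free -> assigned | voices=[83 - -]
Op 2: note_on(63): voice 1 is free -> assigned | voices=[83 63 -]
Op 3: note_on(81): voice 2 is free -> assigned | voices=[83 63 81]
Op 4: note_on(78): all voices busy, STEAL voice 0 (pitch 83, oldest) -> assign | voices=[78 63 81]
Op 5: note_on(82): all voices busy, STEAL voice 1 (pitch 63, oldest) -> assign | voices=[78 82 81]
Op 6: note_on(88): all voices busy, STEAL voice 2 (pitch 81, oldest) -> assign | voices=[78 82 88]
Op 7: note_on(65): all voices busy, STEAL voice 0 (pitch 78, oldest) -> assign | voices=[65 82 88]

Answer: 83 63 81 78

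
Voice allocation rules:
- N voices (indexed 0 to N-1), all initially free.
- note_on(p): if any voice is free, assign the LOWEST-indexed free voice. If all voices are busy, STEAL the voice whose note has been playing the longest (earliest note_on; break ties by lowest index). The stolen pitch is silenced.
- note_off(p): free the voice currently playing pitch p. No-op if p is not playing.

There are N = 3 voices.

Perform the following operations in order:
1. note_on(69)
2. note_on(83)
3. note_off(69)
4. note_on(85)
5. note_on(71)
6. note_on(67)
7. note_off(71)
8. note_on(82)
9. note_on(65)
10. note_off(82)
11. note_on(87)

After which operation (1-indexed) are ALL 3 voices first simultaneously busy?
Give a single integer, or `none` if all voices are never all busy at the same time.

Op 1: note_on(69): voice 0 is free -> assigned | voices=[69 - -]
Op 2: note_on(83): voice 1 is free -> assigned | voices=[69 83 -]
Op 3: note_off(69): free voice 0 | voices=[- 83 -]
Op 4: note_on(85): voice 0 is free -> assigned | voices=[85 83 -]
Op 5: note_on(71): voice 2 is free -> assigned | voices=[85 83 71]
Op 6: note_on(67): all voices busy, STEAL voice 1 (pitch 83, oldest) -> assign | voices=[85 67 71]
Op 7: note_off(71): free voice 2 | voices=[85 67 -]
Op 8: note_on(82): voice 2 is free -> assigned | voices=[85 67 82]
Op 9: note_on(65): all voices busy, STEAL voice 0 (pitch 85, oldest) -> assign | voices=[65 67 82]
Op 10: note_off(82): free voice 2 | voices=[65 67 -]
Op 11: note_on(87): voice 2 is free -> assigned | voices=[65 67 87]

Answer: 5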